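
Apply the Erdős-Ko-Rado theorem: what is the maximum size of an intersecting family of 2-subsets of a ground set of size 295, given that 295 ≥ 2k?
max |F| = C(294, 1) = 294

Erdős-Ko-Rado (1961): when n ≥ 2k, max |F| = C(n−1, k−1). The bound is attained by the star {A : i ∈ A} for any fixed i ∈ [n]. Here C(295−1, 2−1) = C(294, 1) = 294.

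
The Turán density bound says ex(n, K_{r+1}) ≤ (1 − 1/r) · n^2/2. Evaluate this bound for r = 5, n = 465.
Turán density bound = (4/5) · 465^2/2 = 86490

Turán's theorem: ex(n, K_{r+1}) is achieved by the complete r-partite Turán graph T(n, r) with parts as balanced as possible, and is at most (1 − 1/r) · n^2/2. For r = 5, n = 465: the density bound is (4/5) · 216225/2 = 86490. Since 5 ∣ 465, the Turán graph T(465, 5) has parts of equal size 93, and its edge count e(T(465, 5)) = 86490 attains the density bound exactly.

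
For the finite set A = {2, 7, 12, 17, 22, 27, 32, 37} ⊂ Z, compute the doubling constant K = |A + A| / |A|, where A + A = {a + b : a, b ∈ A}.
K = |A + A| / |A| = 15/8

Enumerate A + A = {a + b : a, b ∈ A}. With |A| = 8, there are |A|^2 = 64 ordered sum pairs; collecting distinct values, A + A = {4, 9, 14, 19, 24, 29, 34, 39, 44, 49, 54, 59, 64, 69, 74}, so |A + A| = 15. Thus K = 15/8. Here |A + A| = 2|A| − 1 = 15, the minimum possible — so K = 15/8 is minimal, which holds iff A is an arithmetic progression.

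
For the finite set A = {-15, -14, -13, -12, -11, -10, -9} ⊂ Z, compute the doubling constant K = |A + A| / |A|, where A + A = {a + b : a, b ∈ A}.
K = |A + A| / |A| = 13/7

Enumerate A + A = {a + b : a, b ∈ A}. With |A| = 7, there are |A|^2 = 49 ordered sum pairs; collecting distinct values, A + A = {-30, -29, -28, -27, -26, -25, -24, -23, -22, -21, -20, -19, -18}, so |A + A| = 13. Thus K = 13/7. Here |A + A| = 2|A| − 1 = 13, the minimum possible — so K = 13/7 is minimal, which holds iff A is an arithmetic progression.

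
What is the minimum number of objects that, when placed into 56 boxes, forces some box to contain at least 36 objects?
n = (36 − 1)·56 + 1 = 1961

By the generalised pigeonhole principle, to guarantee some box contains ≥ r objects we need more than (r − 1) · k objects total. Threshold: n = (r − 1) · k + 1. With r = 36 and k = 56: n = 35 · 56 + 1 = 1960 + 1 = 1961. For n = 1960 = 35 · 56, we can put exactly 35 objects in every box, avoiding 36 in any single one — so 1961 is tight.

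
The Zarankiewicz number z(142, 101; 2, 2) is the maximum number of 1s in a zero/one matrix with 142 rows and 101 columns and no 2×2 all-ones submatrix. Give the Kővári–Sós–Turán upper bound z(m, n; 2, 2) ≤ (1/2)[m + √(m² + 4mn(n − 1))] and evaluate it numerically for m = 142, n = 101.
z(142, 101; 2, 2) ≤ (1/2)[142 + √(142² + 4·142·101·100)] = (1/2)[142 + √5756964] = 1270.6837

Kővári–Sós–Turán: let r_1, ..., r_142 be the row sums and z = Σ r_i the total number of 1s. Each pair of columns can share at most one row with both entries 1 (else a 2×2 all-ones block appears), so Σ_i C(r_i, 2) ≤ C(101, 2) = 5050. By convexity Σ_i C(r_i, 2) ≥ 142·C(z/142, 2) = z(z − 142)/(2·142), giving z² − 142z − 142·101·100 ≤ 0 and hence z ≤ (1/2)[142 + √(20164 + 4·1434200)] = (1/2)[142 + √5756964] ≈ (1/2)(142 + 2399.3674) = 1270.6837.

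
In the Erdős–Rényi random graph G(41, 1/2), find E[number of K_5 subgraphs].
E[# K_5] = C(41, 5) · (1/2)^C(5, 2) = 749398 / 2^10 = 374699/512 ≈ 731.833984

For each 5-subset S of vertices (there are C(41, 5) = 749398 such S), let X_S = 1 if S induces a K_5 (all C(5, 2) = 10 edges present). Then P(X_S = 1) = (1/2)^10 = 1/1024. By linearity of expectation, E[# K_5] = C(41, 5) · (1/2)^10 = 749398 / 1024 = 374699/512 ≈ 731.833984.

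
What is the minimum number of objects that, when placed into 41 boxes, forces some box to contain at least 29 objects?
n = (29 − 1)·41 + 1 = 1149

By the generalised pigeonhole principle, to guarantee some box contains ≥ r objects we need more than (r − 1) · k objects total. Threshold: n = (r − 1) · k + 1. With r = 29 and k = 41: n = 28 · 41 + 1 = 1148 + 1 = 1149. For n = 1148 = 28 · 41, we can put exactly 28 objects in every box, avoiding 29 in any single one — so 1149 is tight.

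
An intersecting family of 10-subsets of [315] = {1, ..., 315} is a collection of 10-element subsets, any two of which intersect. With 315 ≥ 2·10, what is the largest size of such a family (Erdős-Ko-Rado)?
max |F| = C(314, 9) = 72837767741372062

Erdős-Ko-Rado (1961): when n ≥ 2k, max |F| = C(n−1, k−1). The bound is attained by the star {A : i ∈ A} for any fixed i ∈ [n]. Here C(315−1, 10−1) = C(314, 9) = 72837767741372062.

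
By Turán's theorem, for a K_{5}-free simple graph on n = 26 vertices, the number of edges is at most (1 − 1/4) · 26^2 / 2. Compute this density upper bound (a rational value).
Turán density bound = (3/4) · 26^2/2 = 507/2 ≈ 253.5

Turán's theorem: ex(n, K_{r+1}) is achieved by the complete r-partite Turán graph T(n, r) with parts as balanced as possible, and is at most (1 − 1/r) · n^2/2. For r = 4, n = 26: the density bound is (3/4) · 676/2 = 507/2 ≈ 253.5. The integer-valued extremum is e(T(26, 4)) = 253, which is strictly less than the density bound 507/2 since 4 ∤ 26 (the parts of T(26, 4) cannot all be equal).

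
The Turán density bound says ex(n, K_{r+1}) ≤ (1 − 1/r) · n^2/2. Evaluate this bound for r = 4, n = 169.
Turán density bound = (3/4) · 169^2/2 = 85683/8 ≈ 10710.375

Turán's theorem: ex(n, K_{r+1}) is achieved by the complete r-partite Turán graph T(n, r) with parts as balanced as possible, and is at most (1 − 1/r) · n^2/2. For r = 4, n = 169: the density bound is (3/4) · 28561/2 = 85683/8 ≈ 10710.375. The integer-valued extremum is e(T(169, 4)) = 10710, which is strictly less than the density bound 85683/8 since 4 ∤ 169 (the parts of T(169, 4) cannot all be equal).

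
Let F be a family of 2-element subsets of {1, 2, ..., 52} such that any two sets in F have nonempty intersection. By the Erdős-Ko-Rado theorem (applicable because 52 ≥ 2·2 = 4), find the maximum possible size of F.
max |F| = C(51, 1) = 51

Erdős-Ko-Rado (1961): when n ≥ 2k, max |F| = C(n−1, k−1). The bound is attained by the star {A : i ∈ A} for any fixed i ∈ [n]. Here C(52−1, 2−1) = C(51, 1) = 51.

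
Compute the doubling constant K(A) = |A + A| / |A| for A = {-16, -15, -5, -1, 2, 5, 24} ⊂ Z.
K = |A + A| / |A| = 26/7

Enumerate A + A = {a + b : a, b ∈ A}. With |A| = 7, there are |A|^2 = 49 ordered sum pairs; collecting distinct values, A + A = {-32, -31, -30, -21, -20, -17, -16, -14, -13, -11, -10, -6, -3, -2, 0, 1, 4, 7, 8, 9, 10, 19, 23, 26, 29, 48}, so |A + A| = 26. Thus K = 26/7. For comparison, the minimum possible |A + A| over all 7-element sets is 2·7 − 1 = 13 (so min K = 13/7), attained only by arithmetic progressions.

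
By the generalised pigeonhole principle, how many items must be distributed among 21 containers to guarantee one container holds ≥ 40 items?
n = (40 − 1)·21 + 1 = 820

By the generalised pigeonhole principle, to guarantee some box contains ≥ r objects we need more than (r − 1) · k objects total. Threshold: n = (r − 1) · k + 1. With r = 40 and k = 21: n = 39 · 21 + 1 = 819 + 1 = 820. For n = 819 = 39 · 21, we can put exactly 39 objects in every box, avoiding 40 in any single one — so 820 is tight.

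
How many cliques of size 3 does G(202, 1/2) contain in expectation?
E[# K_3] = C(202, 3) · (1/2)^C(3, 2) = 1353400 / 2^3 = 169175

For each 3-subset S of vertices (there are C(202, 3) = 1353400 such S), let X_S = 1 if S induces a K_3 (all C(3, 2) = 3 edges present). Then P(X_S = 1) = (1/2)^3 = 1/8. By linearity of expectation, E[# K_3] = C(202, 3) · (1/2)^3 = 1353400 / 8 = 169175.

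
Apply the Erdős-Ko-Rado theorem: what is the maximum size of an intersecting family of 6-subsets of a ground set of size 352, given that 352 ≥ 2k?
max |F| = C(351, 5) = 43144760295

The Erdős-Ko-Rado theorem states: for n ≥ 2k, an intersecting family of k-subsets of an n-element set has size at most C(n − 1, k − 1), with equality for 'star' families {A ⊆ [n] : |A| = k, i ∈ A} (fix an element i). For n = 352, k = 6: C(351, 5) = 43144760295.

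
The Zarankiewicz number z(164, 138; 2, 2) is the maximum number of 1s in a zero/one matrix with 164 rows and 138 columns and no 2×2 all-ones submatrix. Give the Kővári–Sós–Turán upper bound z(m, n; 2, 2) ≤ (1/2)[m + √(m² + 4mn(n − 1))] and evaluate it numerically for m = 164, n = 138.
z(164, 138; 2, 2) ≤ (1/2)[164 + √(164² + 4·164·138·137)] = (1/2)[164 + √12429232] = 1844.7558

Kővári–Sós–Turán: let r_1, ..., r_164 be the row sums and z = Σ r_i the total number of 1s. Each pair of columns can share at most one row with both entries 1 (else a 2×2 all-ones block appears), so Σ_i C(r_i, 2) ≤ C(138, 2) = 9453. By convexity Σ_i C(r_i, 2) ≥ 164·C(z/164, 2) = z(z − 164)/(2·164), giving z² − 164z − 164·138·137 ≤ 0 and hence z ≤ (1/2)[164 + √(26896 + 4·3100584)] = (1/2)[164 + √12429232] ≈ (1/2)(164 + 3525.5116) = 1844.7558.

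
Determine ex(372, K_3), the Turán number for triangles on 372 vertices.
ex(372, K_3) = ⌊372^2/4⌋ = 34596

Mantel (1907): a triangle-free graph on n vertices has at most ⌊n^2/4⌋ edges, with equality for the complete bipartite graph K_{⌊n/2⌋, ⌈n/2⌉}. For n = 372: ⌊372^2/4⌋ = ⌊138384/4⌋ = 34596. The extremal graph is K_{186, 186}, which has 186·186 = 34596 edges.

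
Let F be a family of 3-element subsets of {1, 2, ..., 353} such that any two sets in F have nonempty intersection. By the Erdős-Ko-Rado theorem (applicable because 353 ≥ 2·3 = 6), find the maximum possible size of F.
max |F| = C(352, 2) = 61776

Erdős-Ko-Rado (1961): when n ≥ 2k, max |F| = C(n−1, k−1). The bound is attained by the star {A : i ∈ A} for any fixed i ∈ [n]. Here C(353−1, 3−1) = C(352, 2) = 61776.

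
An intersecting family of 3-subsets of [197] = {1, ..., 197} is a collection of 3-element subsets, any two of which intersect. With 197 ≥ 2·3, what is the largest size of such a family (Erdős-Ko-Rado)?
max |F| = C(196, 2) = 19110

Erdős-Ko-Rado (1961): when n ≥ 2k, max |F| = C(n−1, k−1). The bound is attained by the star {A : i ∈ A} for any fixed i ∈ [n]. Here C(197−1, 3−1) = C(196, 2) = 19110.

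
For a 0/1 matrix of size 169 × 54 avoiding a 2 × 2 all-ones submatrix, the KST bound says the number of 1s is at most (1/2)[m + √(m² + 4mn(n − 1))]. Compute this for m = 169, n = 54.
z(169, 54; 2, 2) ≤ (1/2)[169 + √(169² + 4·169·54·53)] = (1/2)[169 + √1963273] = 785.0842

Kővári–Sós–Turán: let r_1, ..., r_169 be the row sums and z = Σ r_i the total number of 1s. Each pair of columns can share at most one row with both entries 1 (else a 2×2 all-ones block appears), so Σ_i C(r_i, 2) ≤ C(54, 2) = 1431. By convexity Σ_i C(r_i, 2) ≥ 169·C(z/169, 2) = z(z − 169)/(2·169), giving z² − 169z − 169·54·53 ≤ 0 and hence z ≤ (1/2)[169 + √(28561 + 4·483678)] = (1/2)[169 + √1963273] ≈ (1/2)(169 + 1401.1684) = 785.0842.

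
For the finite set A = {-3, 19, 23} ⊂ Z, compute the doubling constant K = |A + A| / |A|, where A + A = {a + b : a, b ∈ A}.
K = |A + A| / |A| = 6/3 = 2

Enumerate A + A = {a + b : a, b ∈ A}. With |A| = 3, there are |A|^2 = 9 ordered sum pairs; collecting distinct values, A + A = {-6, 16, 20, 38, 42, 46}, so |A + A| = 6. Thus K = 6/3 = 2. For comparison, the minimum possible |A + A| over all 3-element sets is 2·3 − 1 = 5 (so min K = 5/3), attained only by arithmetic progressions.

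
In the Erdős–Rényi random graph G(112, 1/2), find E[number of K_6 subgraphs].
E[# K_6] = C(112, 6) · (1/2)^C(6, 2) = 2392407864 / 2^15 = 299050983/4096 ≈ 73010.493896

For each 6-subset S of vertices (there are C(112, 6) = 2392407864 such S), let X_S = 1 if S induces a K_6 (all C(6, 2) = 15 edges present). Then P(X_S = 1) = (1/2)^15 = 1/32768. By linearity of expectation, E[# K_6] = C(112, 6) · (1/2)^15 = 2392407864 / 32768 = 299050983/4096 ≈ 73010.493896.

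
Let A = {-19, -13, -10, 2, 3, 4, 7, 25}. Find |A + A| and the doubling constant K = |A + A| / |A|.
K = |A + A| / |A| = 33/8

Enumerate A + A = {a + b : a, b ∈ A}. With |A| = 8, there are |A|^2 = 64 ordered sum pairs; collecting distinct values, A + A = {-38, -32, -29, -26, -23, -20, -17, -16, -15, -12, -11, -10, -9, -8, -7, -6, -3, 4, 5, 6, 7, 8, 9, 10, 11, 12, 14, 15, 27, 28, 29, 32, 50}, so |A + A| = 33. Thus K = 33/8. For comparison, the minimum possible |A + A| over all 8-element sets is 2·8 − 1 = 15 (so min K = 15/8), attained only by arithmetic progressions.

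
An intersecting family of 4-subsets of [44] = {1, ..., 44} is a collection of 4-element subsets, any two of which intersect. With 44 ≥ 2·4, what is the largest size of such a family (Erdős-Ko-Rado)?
max |F| = C(43, 3) = 12341

The Erdős-Ko-Rado theorem states: for n ≥ 2k, an intersecting family of k-subsets of an n-element set has size at most C(n − 1, k − 1), with equality for 'star' families {A ⊆ [n] : |A| = k, i ∈ A} (fix an element i). For n = 44, k = 4: C(43, 3) = 12341.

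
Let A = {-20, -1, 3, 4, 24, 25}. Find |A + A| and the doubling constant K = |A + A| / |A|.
K = |A + A| / |A| = 20/6 = 10/3

Enumerate A + A = {a + b : a, b ∈ A}. With |A| = 6, there are |A|^2 = 36 ordered sum pairs; collecting distinct values, A + A = {-40, -21, -17, -16, -2, 2, 3, 4, 5, 6, 7, 8, 23, 24, 27, 28, 29, 48, 49, 50}, so |A + A| = 20. Thus K = 20/6 = 10/3. For comparison, the minimum possible |A + A| over all 6-element sets is 2·6 − 1 = 11 (so min K = 11/6), attained only by arithmetic progressions.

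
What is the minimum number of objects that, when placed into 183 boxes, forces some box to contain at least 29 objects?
n = (29 − 1)·183 + 1 = 5125

By the generalised pigeonhole principle, to guarantee some box contains ≥ r objects we need more than (r − 1) · k objects total. Threshold: n = (r − 1) · k + 1. With r = 29 and k = 183: n = 28 · 183 + 1 = 5124 + 1 = 5125. For n = 5124 = 28 · 183, we can put exactly 28 objects in every box, avoiding 29 in any single one — so 5125 is tight.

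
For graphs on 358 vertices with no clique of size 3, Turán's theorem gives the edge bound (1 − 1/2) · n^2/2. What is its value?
Turán density bound = (1/2) · 358^2/2 = 32041

Turán's theorem: ex(n, K_{r+1}) is achieved by the complete r-partite Turán graph T(n, r) with parts as balanced as possible, and is at most (1 − 1/r) · n^2/2. For r = 2, n = 358: the density bound is (1/2) · 128164/2 = 32041. Since 2 ∣ 358, the Turán graph T(358, 2) has parts of equal size 179, and its edge count e(T(358, 2)) = 32041 attains the density bound exactly.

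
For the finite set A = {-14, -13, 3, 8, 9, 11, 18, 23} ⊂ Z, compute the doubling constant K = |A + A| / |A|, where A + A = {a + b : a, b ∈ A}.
K = |A + A| / |A| = 34/8 = 17/4

Enumerate A + A = {a + b : a, b ∈ A}. With |A| = 8, there are |A|^2 = 64 ordered sum pairs; collecting distinct values, A + A = {-28, -27, -26, -11, -10, -6, -5, -4, -3, -2, 4, 5, 6, 9, 10, 11, 12, 14, 16, 17, 18, 19, 20, 21, 22, 26, 27, 29, 31, 32, 34, 36, 41, 46}, so |A + A| = 34. Thus K = 34/8 = 17/4. For comparison, the minimum possible |A + A| over all 8-element sets is 2·8 − 1 = 15 (so min K = 15/8), attained only by arithmetic progressions.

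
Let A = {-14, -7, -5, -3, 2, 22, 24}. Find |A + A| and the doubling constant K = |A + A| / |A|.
K = |A + A| / |A| = 24/7

Enumerate A + A = {a + b : a, b ∈ A}. With |A| = 7, there are |A|^2 = 49 ordered sum pairs; collecting distinct values, A + A = {-28, -21, -19, -17, -14, -12, -10, -8, -6, -5, -3, -1, 4, 8, 10, 15, 17, 19, 21, 24, 26, 44, 46, 48}, so |A + A| = 24. Thus K = 24/7. For comparison, the minimum possible |A + A| over all 7-element sets is 2·7 − 1 = 13 (so min K = 13/7), attained only by arithmetic progressions.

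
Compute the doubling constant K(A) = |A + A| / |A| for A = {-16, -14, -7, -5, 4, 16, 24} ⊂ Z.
K = |A + A| / |A| = 24/7

Enumerate A + A = {a + b : a, b ∈ A}. With |A| = 7, there are |A|^2 = 49 ordered sum pairs; collecting distinct values, A + A = {-32, -30, -28, -23, -21, -19, -14, -12, -10, -3, -1, 0, 2, 8, 9, 10, 11, 17, 19, 20, 28, 32, 40, 48}, so |A + A| = 24. Thus K = 24/7. For comparison, the minimum possible |A + A| over all 7-element sets is 2·7 − 1 = 13 (so min K = 13/7), attained only by arithmetic progressions.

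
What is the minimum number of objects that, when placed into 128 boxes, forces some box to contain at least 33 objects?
n = (33 − 1)·128 + 1 = 4097

By the generalised pigeonhole principle, to guarantee some box contains ≥ r objects we need more than (r − 1) · k objects total. Threshold: n = (r − 1) · k + 1. With r = 33 and k = 128: n = 32 · 128 + 1 = 4096 + 1 = 4097. For n = 4096 = 32 · 128, we can put exactly 32 objects in every box, avoiding 33 in any single one — so 4097 is tight.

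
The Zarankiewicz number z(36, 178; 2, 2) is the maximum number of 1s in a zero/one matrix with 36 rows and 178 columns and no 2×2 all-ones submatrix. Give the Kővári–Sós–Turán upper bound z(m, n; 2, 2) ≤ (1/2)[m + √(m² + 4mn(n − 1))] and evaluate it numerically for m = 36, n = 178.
z(36, 178; 2, 2) ≤ (1/2)[36 + √(36² + 4·36·178·177)] = (1/2)[36 + √4538160] = 1083.1479

Kővári–Sós–Turán: let r_1, ..., r_36 be the row sums and z = Σ r_i the total number of 1s. Each pair of columns can share at most one row with both entries 1 (else a 2×2 all-ones block appears), so Σ_i C(r_i, 2) ≤ C(178, 2) = 15753. By convexity Σ_i C(r_i, 2) ≥ 36·C(z/36, 2) = z(z − 36)/(2·36), giving z² − 36z − 36·178·177 ≤ 0 and hence z ≤ (1/2)[36 + √(1296 + 4·1134216)] = (1/2)[36 + √4538160] ≈ (1/2)(36 + 2130.2958) = 1083.1479.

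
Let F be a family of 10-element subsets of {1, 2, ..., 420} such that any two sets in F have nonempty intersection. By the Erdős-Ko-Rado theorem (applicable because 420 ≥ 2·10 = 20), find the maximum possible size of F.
max |F| = C(419, 9) = 1005991207314658708

Erdős-Ko-Rado (1961): when n ≥ 2k, max |F| = C(n−1, k−1). The bound is attained by the star {A : i ∈ A} for any fixed i ∈ [n]. Here C(420−1, 10−1) = C(419, 9) = 1005991207314658708.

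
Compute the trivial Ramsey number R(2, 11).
R(2, 11) = 11

R(2, k) = k for all k ≥ 2: in a 2-colouring of K_k, either some edge is red (a red K_2) or all edges are blue (a blue K_k). And K_{10} coloured all-blue has no blue K_11, so R(2, 11) > 10. Hence R(2, 11) = 11.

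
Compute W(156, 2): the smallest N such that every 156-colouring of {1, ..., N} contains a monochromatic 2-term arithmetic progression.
W(156, 2) = 156 + 1 = 157

A 2-term AP is any pair of integers, so a monochromatic 2-AP exists iff some colour is used at least twice. With 156 colours, the colouring i ↦ i on {1, ..., 156} uses each colour once, avoiding any monochromatic pair, so W(156, 2) > 156. For {1, ..., 157}, pigeonhole forces two integers of the same colour, which form a monochromatic 2-AP. Hence W(156, 2) = 157.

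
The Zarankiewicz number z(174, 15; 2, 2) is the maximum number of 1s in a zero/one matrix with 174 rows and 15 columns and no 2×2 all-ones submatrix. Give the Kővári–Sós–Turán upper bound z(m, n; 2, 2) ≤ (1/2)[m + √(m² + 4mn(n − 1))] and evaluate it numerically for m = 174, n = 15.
z(174, 15; 2, 2) ≤ (1/2)[174 + √(174² + 4·174·15·14)] = (1/2)[174 + √176436] = 297.0214

Kővári–Sós–Turán: let r_1, ..., r_174 be the row sums and z = Σ r_i the total number of 1s. Each pair of columns can share at most one row with both entries 1 (else a 2×2 all-ones block appears), so Σ_i C(r_i, 2) ≤ C(15, 2) = 105. By convexity Σ_i C(r_i, 2) ≥ 174·C(z/174, 2) = z(z − 174)/(2·174), giving z² − 174z − 174·15·14 ≤ 0 and hence z ≤ (1/2)[174 + √(30276 + 4·36540)] = (1/2)[174 + √176436] ≈ (1/2)(174 + 420.0429) = 297.0214.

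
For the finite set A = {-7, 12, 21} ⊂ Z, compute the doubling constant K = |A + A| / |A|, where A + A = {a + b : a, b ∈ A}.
K = |A + A| / |A| = 6/3 = 2

Enumerate A + A = {a + b : a, b ∈ A}. With |A| = 3, there are |A|^2 = 9 ordered sum pairs; collecting distinct values, A + A = {-14, 5, 14, 24, 33, 42}, so |A + A| = 6. Thus K = 6/3 = 2. For comparison, the minimum possible |A + A| over all 3-element sets is 2·3 − 1 = 5 (so min K = 5/3), attained only by arithmetic progressions.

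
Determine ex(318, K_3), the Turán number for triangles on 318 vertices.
ex(318, K_3) = ⌊318^2/4⌋ = 25281

Mantel (1907): a triangle-free graph on n vertices has at most ⌊n^2/4⌋ edges, with equality for the complete bipartite graph K_{⌊n/2⌋, ⌈n/2⌉}. For n = 318: ⌊318^2/4⌋ = ⌊101124/4⌋ = 25281. The extremal graph is K_{159, 159}, which has 159·159 = 25281 edges.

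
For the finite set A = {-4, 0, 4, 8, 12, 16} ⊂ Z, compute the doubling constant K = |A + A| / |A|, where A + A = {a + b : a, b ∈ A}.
K = |A + A| / |A| = 11/6

Enumerate A + A = {a + b : a, b ∈ A}. With |A| = 6, there are |A|^2 = 36 ordered sum pairs; collecting distinct values, A + A = {-8, -4, 0, 4, 8, 12, 16, 20, 24, 28, 32}, so |A + A| = 11. Thus K = 11/6. Here |A + A| = 2|A| − 1 = 11, the minimum possible — so K = 11/6 is minimal, which holds iff A is an arithmetic progression.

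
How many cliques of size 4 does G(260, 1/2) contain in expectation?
E[# K_4] = C(260, 4) · (1/2)^C(4, 2) = 186043585 / 2^6 = 2906931.015625

For each 4-subset S of vertices (there are C(260, 4) = 186043585 such S), let X_S = 1 if S induces a K_4 (all C(4, 2) = 6 edges present). Then P(X_S = 1) = (1/2)^6 = 1/64. By linearity of expectation, E[# K_4] = C(260, 4) · (1/2)^6 = 186043585 / 64 = 2906931.015625.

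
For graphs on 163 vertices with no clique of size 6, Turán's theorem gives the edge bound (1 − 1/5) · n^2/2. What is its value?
Turán density bound = (4/5) · 163^2/2 = 53138/5 ≈ 10627.6

Turán's theorem: ex(n, K_{r+1}) is achieved by the complete r-partite Turán graph T(n, r) with parts as balanced as possible, and is at most (1 − 1/r) · n^2/2. For r = 5, n = 163: the density bound is (4/5) · 26569/2 = 53138/5 ≈ 10627.6. The integer-valued extremum is e(T(163, 5)) = 10627, which is strictly less than the density bound 53138/5 since 5 ∤ 163 (the parts of T(163, 5) cannot all be equal).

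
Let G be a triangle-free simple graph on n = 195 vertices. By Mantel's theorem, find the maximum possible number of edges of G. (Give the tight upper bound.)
ex(195, K_3) = ⌊195^2/4⌋ = 9506

Mantel (1907): a triangle-free graph on n vertices has at most ⌊n^2/4⌋ edges, with equality for the complete bipartite graph K_{⌊n/2⌋, ⌈n/2⌉}. For n = 195: ⌊195^2/4⌋ = ⌊38025/4⌋ = 9506. The extremal graph is K_{97, 98}, which has 97·98 = 9506 edges.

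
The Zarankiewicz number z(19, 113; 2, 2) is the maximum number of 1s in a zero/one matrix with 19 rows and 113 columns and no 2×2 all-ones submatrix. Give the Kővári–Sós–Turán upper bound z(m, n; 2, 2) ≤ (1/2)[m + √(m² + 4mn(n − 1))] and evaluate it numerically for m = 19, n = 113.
z(19, 113; 2, 2) ≤ (1/2)[19 + √(19² + 4·19·113·112)] = (1/2)[19 + √962217] = 499.9633

Kővári–Sós–Turán: let r_1, ..., r_19 be the row sums and z = Σ r_i the total number of 1s. Each pair of columns can share at most one row with both entries 1 (else a 2×2 all-ones block appears), so Σ_i C(r_i, 2) ≤ C(113, 2) = 6328. By convexity Σ_i C(r_i, 2) ≥ 19·C(z/19, 2) = z(z − 19)/(2·19), giving z² − 19z − 19·113·112 ≤ 0 and hence z ≤ (1/2)[19 + √(361 + 4·240464)] = (1/2)[19 + √962217] ≈ (1/2)(19 + 980.9266) = 499.9633.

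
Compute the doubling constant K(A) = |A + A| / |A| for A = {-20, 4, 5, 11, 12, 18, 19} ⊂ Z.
K = |A + A| / |A| = 22/7

Enumerate A + A = {a + b : a, b ∈ A}. With |A| = 7, there are |A|^2 = 49 ordered sum pairs; collecting distinct values, A + A = {-40, -16, -15, -9, -8, -2, -1, 8, 9, 10, 15, 16, 17, 22, 23, 24, 29, 30, 31, 36, 37, 38}, so |A + A| = 22. Thus K = 22/7. For comparison, the minimum possible |A + A| over all 7-element sets is 2·7 − 1 = 13 (so min K = 13/7), attained only by arithmetic progressions.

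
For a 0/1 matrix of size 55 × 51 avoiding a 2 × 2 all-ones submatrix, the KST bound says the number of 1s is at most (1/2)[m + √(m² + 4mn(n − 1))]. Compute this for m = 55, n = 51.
z(55, 51; 2, 2) ≤ (1/2)[55 + √(55² + 4·55·51·50)] = (1/2)[55 + √564025] = 403.008

Kővári–Sós–Turán: let r_1, ..., r_55 be the row sums and z = Σ r_i the total number of 1s. Each pair of columns can share at most one row with both entries 1 (else a 2×2 all-ones block appears), so Σ_i C(r_i, 2) ≤ C(51, 2) = 1275. By convexity Σ_i C(r_i, 2) ≥ 55·C(z/55, 2) = z(z − 55)/(2·55), giving z² − 55z − 55·51·50 ≤ 0 and hence z ≤ (1/2)[55 + √(3025 + 4·140250)] = (1/2)[55 + √564025] ≈ (1/2)(55 + 751.016) = 403.008.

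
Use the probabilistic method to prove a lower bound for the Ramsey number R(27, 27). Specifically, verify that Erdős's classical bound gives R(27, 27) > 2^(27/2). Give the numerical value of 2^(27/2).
2^(27/2) = 11585.2375; so R(27, 27) > 11585.2375

Colour each edge of K_n uniformly at random with red/blue. The expected number of monochromatic K_27 is C(n, 27) · 2 · 2^(−C(27,2)). If C(n, 27) · 2^(1 − C(27,2)) < 1, then with positive probability no monochromatic K_27 exists, so R(27, 27) > n. The standard estimate C(n, 27) ≤ n^27/27! shows this inequality holds whenever n ≤ 2^(27/2) (since 27! · 2^(C(27,2) − 1) > 2^(27^2/2) ≥ n^27). Hence R(27, 27) > 2^(27/2) = 11585.2375.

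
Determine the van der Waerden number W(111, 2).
W(111, 2) = 111 + 1 = 112

A 2-term AP is any pair of integers, so a monochromatic 2-AP exists iff some colour is used at least twice. With 111 colours, the colouring i ↦ i on {1, ..., 111} uses each colour once, avoiding any monochromatic pair, so W(111, 2) > 111. For {1, ..., 112}, pigeonhole forces two integers of the same colour, which form a monochromatic 2-AP. Hence W(111, 2) = 112.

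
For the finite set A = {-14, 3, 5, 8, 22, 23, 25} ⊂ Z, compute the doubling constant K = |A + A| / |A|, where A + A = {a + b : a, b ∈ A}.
K = |A + A| / |A| = 24/7

Enumerate A + A = {a + b : a, b ∈ A}. With |A| = 7, there are |A|^2 = 49 ordered sum pairs; collecting distinct values, A + A = {-28, -11, -9, -6, 6, 8, 9, 10, 11, 13, 16, 25, 26, 27, 28, 30, 31, 33, 44, 45, 46, 47, 48, 50}, so |A + A| = 24. Thus K = 24/7. For comparison, the minimum possible |A + A| over all 7-element sets is 2·7 − 1 = 13 (so min K = 13/7), attained only by arithmetic progressions.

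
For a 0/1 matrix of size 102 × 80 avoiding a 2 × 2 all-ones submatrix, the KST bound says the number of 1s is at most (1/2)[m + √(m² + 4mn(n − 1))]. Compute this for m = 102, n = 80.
z(102, 80; 2, 2) ≤ (1/2)[102 + √(102² + 4·102·80·79)] = (1/2)[102 + √2588964] = 855.5129

Kővári–Sós–Turán: let r_1, ..., r_102 be the row sums and z = Σ r_i the total number of 1s. Each pair of columns can share at most one row with both entries 1 (else a 2×2 all-ones block appears), so Σ_i C(r_i, 2) ≤ C(80, 2) = 3160. By convexity Σ_i C(r_i, 2) ≥ 102·C(z/102, 2) = z(z − 102)/(2·102), giving z² − 102z − 102·80·79 ≤ 0 and hence z ≤ (1/2)[102 + √(10404 + 4·644640)] = (1/2)[102 + √2588964] ≈ (1/2)(102 + 1609.0258) = 855.5129.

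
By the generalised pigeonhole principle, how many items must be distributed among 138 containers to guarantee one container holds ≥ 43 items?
n = (43 − 1)·138 + 1 = 5797

By the generalised pigeonhole principle, to guarantee some box contains ≥ r objects we need more than (r − 1) · k objects total. Threshold: n = (r − 1) · k + 1. With r = 43 and k = 138: n = 42 · 138 + 1 = 5796 + 1 = 5797. For n = 5796 = 42 · 138, we can put exactly 42 objects in every box, avoiding 43 in any single one — so 5797 is tight.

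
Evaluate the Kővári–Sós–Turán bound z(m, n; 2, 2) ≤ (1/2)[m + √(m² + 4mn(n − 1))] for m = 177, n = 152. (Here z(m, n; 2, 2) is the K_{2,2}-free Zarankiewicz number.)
z(177, 152; 2, 2) ≤ (1/2)[177 + √(177² + 4·177·152·151)] = (1/2)[177 + √16281345] = 2106.0074

Kővári–Sós–Turán: let r_1, ..., r_177 be the row sums and z = Σ r_i the total number of 1s. Each pair of columns can share at most one row with both entries 1 (else a 2×2 all-ones block appears), so Σ_i C(r_i, 2) ≤ C(152, 2) = 11476. By convexity Σ_i C(r_i, 2) ≥ 177·C(z/177, 2) = z(z − 177)/(2·177), giving z² − 177z − 177·152·151 ≤ 0 and hence z ≤ (1/2)[177 + √(31329 + 4·4062504)] = (1/2)[177 + √16281345] ≈ (1/2)(177 + 4035.0149) = 2106.0074.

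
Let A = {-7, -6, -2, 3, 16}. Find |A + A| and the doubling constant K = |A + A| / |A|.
K = |A + A| / |A| = 14/5

Enumerate A + A = {a + b : a, b ∈ A}. With |A| = 5, there are |A|^2 = 25 ordered sum pairs; collecting distinct values, A + A = {-14, -13, -12, -9, -8, -4, -3, 1, 6, 9, 10, 14, 19, 32}, so |A + A| = 14. Thus K = 14/5. For comparison, the minimum possible |A + A| over all 5-element sets is 2·5 − 1 = 9 (so min K = 9/5), attained only by arithmetic progressions.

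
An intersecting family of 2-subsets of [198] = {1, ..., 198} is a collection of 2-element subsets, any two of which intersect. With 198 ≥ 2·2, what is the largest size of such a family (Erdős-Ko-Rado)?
max |F| = C(197, 1) = 197

Erdős-Ko-Rado (1961): when n ≥ 2k, max |F| = C(n−1, k−1). The bound is attained by the star {A : i ∈ A} for any fixed i ∈ [n]. Here C(198−1, 2−1) = C(197, 1) = 197.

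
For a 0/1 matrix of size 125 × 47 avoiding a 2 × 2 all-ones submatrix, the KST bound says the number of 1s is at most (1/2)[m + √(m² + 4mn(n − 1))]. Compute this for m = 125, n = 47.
z(125, 47; 2, 2) ≤ (1/2)[125 + √(125² + 4·125·47·46)] = (1/2)[125 + √1096625] = 586.0993

Kővári–Sós–Turán: let r_1, ..., r_125 be the row sums and z = Σ r_i the total number of 1s. Each pair of columns can share at most one row with both entries 1 (else a 2×2 all-ones block appears), so Σ_i C(r_i, 2) ≤ C(47, 2) = 1081. By convexity Σ_i C(r_i, 2) ≥ 125·C(z/125, 2) = z(z − 125)/(2·125), giving z² − 125z − 125·47·46 ≤ 0 and hence z ≤ (1/2)[125 + √(15625 + 4·270250)] = (1/2)[125 + √1096625] ≈ (1/2)(125 + 1047.1986) = 586.0993.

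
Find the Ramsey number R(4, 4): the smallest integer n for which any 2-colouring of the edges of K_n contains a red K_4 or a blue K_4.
R(4, 4) = 18

Lower bound: an explicit 2-colouring of K_{17} (typically a Paley-type or other structured construction) avoids a red K_4 and a blue K_4, showing R(4, 4) > 17.
Upper bound: the Erdős–Szekeres recurrence R(r, t') ≤ R(r−1, t') + R(r, t'−1) yields R(4, 4) ≤ 18.
Hence R(4, 4) = 18.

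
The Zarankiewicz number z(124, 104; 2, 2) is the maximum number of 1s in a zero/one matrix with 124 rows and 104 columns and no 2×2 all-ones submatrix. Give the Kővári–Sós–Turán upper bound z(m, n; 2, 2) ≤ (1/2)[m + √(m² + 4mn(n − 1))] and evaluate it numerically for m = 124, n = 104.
z(124, 104; 2, 2) ≤ (1/2)[124 + √(124² + 4·124·104·103)] = (1/2)[124 + √5328528] = 1216.1802

Kővári–Sós–Turán: let r_1, ..., r_124 be the row sums and z = Σ r_i the total number of 1s. Each pair of columns can share at most one row with both entries 1 (else a 2×2 all-ones block appears), so Σ_i C(r_i, 2) ≤ C(104, 2) = 5356. By convexity Σ_i C(r_i, 2) ≥ 124·C(z/124, 2) = z(z − 124)/(2·124), giving z² − 124z − 124·104·103 ≤ 0 and hence z ≤ (1/2)[124 + √(15376 + 4·1328288)] = (1/2)[124 + √5328528] ≈ (1/2)(124 + 2308.3605) = 1216.1802.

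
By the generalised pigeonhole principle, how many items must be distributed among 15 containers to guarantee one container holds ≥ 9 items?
n = (9 − 1)·15 + 1 = 121

By the generalised pigeonhole principle, to guarantee some box contains ≥ r objects we need more than (r − 1) · k objects total. Threshold: n = (r − 1) · k + 1. With r = 9 and k = 15: n = 8 · 15 + 1 = 120 + 1 = 121. For n = 120 = 8 · 15, we can put exactly 8 objects in every box, avoiding 9 in any single one — so 121 is tight.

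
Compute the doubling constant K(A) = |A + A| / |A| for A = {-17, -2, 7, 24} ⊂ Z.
K = |A + A| / |A| = 10/4 = 5/2

Enumerate A + A = {a + b : a, b ∈ A}. With |A| = 4, there are |A|^2 = 16 ordered sum pairs; collecting distinct values, A + A = {-34, -19, -10, -4, 5, 7, 14, 22, 31, 48}, so |A + A| = 10. Thus K = 10/4 = 5/2. For comparison, the minimum possible |A + A| over all 4-element sets is 2·4 − 1 = 7 (so min K = 7/4), attained only by arithmetic progressions.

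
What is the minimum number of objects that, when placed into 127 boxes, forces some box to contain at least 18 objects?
n = (18 − 1)·127 + 1 = 2160

By the generalised pigeonhole principle, to guarantee some box contains ≥ r objects we need more than (r − 1) · k objects total. Threshold: n = (r − 1) · k + 1. With r = 18 and k = 127: n = 17 · 127 + 1 = 2159 + 1 = 2160. For n = 2159 = 17 · 127, we can put exactly 17 objects in every box, avoiding 18 in any single one — so 2160 is tight.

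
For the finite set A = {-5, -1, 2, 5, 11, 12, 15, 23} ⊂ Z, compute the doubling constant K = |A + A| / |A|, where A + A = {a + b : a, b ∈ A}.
K = |A + A| / |A| = 29/8

Enumerate A + A = {a + b : a, b ∈ A}. With |A| = 8, there are |A|^2 = 64 ordered sum pairs; collecting distinct values, A + A = {-10, -6, -3, -2, 0, 1, 4, 6, 7, 10, 11, 13, 14, 16, 17, 18, 20, 22, 23, 24, 25, 26, 27, 28, 30, 34, 35, 38, 46}, so |A + A| = 29. Thus K = 29/8. For comparison, the minimum possible |A + A| over all 8-element sets is 2·8 − 1 = 15 (so min K = 15/8), attained only by arithmetic progressions.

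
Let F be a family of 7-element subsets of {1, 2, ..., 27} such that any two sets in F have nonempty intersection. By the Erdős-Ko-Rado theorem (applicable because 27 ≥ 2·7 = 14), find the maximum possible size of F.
max |F| = C(26, 6) = 230230

The Erdős-Ko-Rado theorem states: for n ≥ 2k, an intersecting family of k-subsets of an n-element set has size at most C(n − 1, k − 1), with equality for 'star' families {A ⊆ [n] : |A| = k, i ∈ A} (fix an element i). For n = 27, k = 7: C(26, 6) = 230230.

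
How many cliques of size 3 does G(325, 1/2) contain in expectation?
E[# K_3] = C(325, 3) · (1/2)^C(3, 2) = 5668650 / 2^3 = 2834325/4 = 708581.25

For each 3-subset S of vertices (there are C(325, 3) = 5668650 such S), let X_S = 1 if S induces a K_3 (all C(3, 2) = 3 edges present). Then P(X_S = 1) = (1/2)^3 = 1/8. By linearity of expectation, E[# K_3] = C(325, 3) · (1/2)^3 = 5668650 / 8 = 2834325/4 = 708581.25.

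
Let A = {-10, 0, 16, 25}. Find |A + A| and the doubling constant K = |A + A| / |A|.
K = |A + A| / |A| = 10/4 = 5/2

Enumerate A + A = {a + b : a, b ∈ A}. With |A| = 4, there are |A|^2 = 16 ordered sum pairs; collecting distinct values, A + A = {-20, -10, 0, 6, 15, 16, 25, 32, 41, 50}, so |A + A| = 10. Thus K = 10/4 = 5/2. For comparison, the minimum possible |A + A| over all 4-element sets is 2·4 − 1 = 7 (so min K = 7/4), attained only by arithmetic progressions.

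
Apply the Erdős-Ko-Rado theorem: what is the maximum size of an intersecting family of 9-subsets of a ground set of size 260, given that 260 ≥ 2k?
max |F| = C(259, 8) = 450263760607584

The Erdős-Ko-Rado theorem states: for n ≥ 2k, an intersecting family of k-subsets of an n-element set has size at most C(n − 1, k − 1), with equality for 'star' families {A ⊆ [n] : |A| = k, i ∈ A} (fix an element i). For n = 260, k = 9: C(259, 8) = 450263760607584.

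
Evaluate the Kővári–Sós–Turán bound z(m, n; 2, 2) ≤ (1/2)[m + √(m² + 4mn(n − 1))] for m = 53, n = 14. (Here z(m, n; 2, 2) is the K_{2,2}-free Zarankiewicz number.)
z(53, 14; 2, 2) ≤ (1/2)[53 + √(53² + 4·53·14·13)] = (1/2)[53 + √41393] = 128.2263

Kővári–Sós–Turán: let r_1, ..., r_53 be the row sums and z = Σ r_i the total number of 1s. Each pair of columns can share at most one row with both entries 1 (else a 2×2 all-ones block appears), so Σ_i C(r_i, 2) ≤ C(14, 2) = 91. By convexity Σ_i C(r_i, 2) ≥ 53·C(z/53, 2) = z(z − 53)/(2·53), giving z² − 53z − 53·14·13 ≤ 0 and hence z ≤ (1/2)[53 + √(2809 + 4·9646)] = (1/2)[53 + √41393] ≈ (1/2)(53 + 203.4527) = 128.2263.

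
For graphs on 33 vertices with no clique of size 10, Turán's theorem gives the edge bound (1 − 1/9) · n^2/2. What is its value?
Turán density bound = (8/9) · 33^2/2 = 484

Turán's theorem: ex(n, K_{r+1}) is achieved by the complete r-partite Turán graph T(n, r) with parts as balanced as possible, and is at most (1 − 1/r) · n^2/2. For r = 9, n = 33: the density bound is (8/9) · 1089/2 = 484. The integer-valued extremum is e(T(33, 9)) = 483, which is strictly less than the density bound 484 since 9 ∤ 33 (the parts of T(33, 9) cannot all be equal).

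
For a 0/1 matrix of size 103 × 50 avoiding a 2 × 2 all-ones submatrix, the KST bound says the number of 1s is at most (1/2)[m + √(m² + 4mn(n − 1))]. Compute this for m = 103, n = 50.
z(103, 50; 2, 2) ≤ (1/2)[103 + √(103² + 4·103·50·49)] = (1/2)[103 + √1020009] = 556.4775

Kővári–Sós–Turán: let r_1, ..., r_103 be the row sums and z = Σ r_i the total number of 1s. Each pair of columns can share at most one row with both entries 1 (else a 2×2 all-ones block appears), so Σ_i C(r_i, 2) ≤ C(50, 2) = 1225. By convexity Σ_i C(r_i, 2) ≥ 103·C(z/103, 2) = z(z − 103)/(2·103), giving z² − 103z − 103·50·49 ≤ 0 and hence z ≤ (1/2)[103 + √(10609 + 4·252350)] = (1/2)[103 + √1020009] ≈ (1/2)(103 + 1009.9549) = 556.4775.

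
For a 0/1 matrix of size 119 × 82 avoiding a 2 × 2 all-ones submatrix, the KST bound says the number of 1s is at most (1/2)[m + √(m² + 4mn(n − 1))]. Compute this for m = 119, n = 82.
z(119, 82; 2, 2) ≤ (1/2)[119 + √(119² + 4·119·82·81)] = (1/2)[119 + √3175753] = 950.5321

Kővári–Sós–Turán: let r_1, ..., r_119 be the row sums and z = Σ r_i the total number of 1s. Each pair of columns can share at most one row with both entries 1 (else a 2×2 all-ones block appears), so Σ_i C(r_i, 2) ≤ C(82, 2) = 3321. By convexity Σ_i C(r_i, 2) ≥ 119·C(z/119, 2) = z(z − 119)/(2·119), giving z² − 119z − 119·82·81 ≤ 0 and hence z ≤ (1/2)[119 + √(14161 + 4·790398)] = (1/2)[119 + √3175753] ≈ (1/2)(119 + 1782.0643) = 950.5321.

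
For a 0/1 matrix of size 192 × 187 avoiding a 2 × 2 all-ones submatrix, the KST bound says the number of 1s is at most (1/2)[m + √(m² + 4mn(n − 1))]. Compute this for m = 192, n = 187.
z(192, 187; 2, 2) ≤ (1/2)[192 + √(192² + 4·192·187·186)] = (1/2)[192 + √26749440] = 2681.993

Kővári–Sós–Turán: let r_1, ..., r_192 be the row sums and z = Σ r_i the total number of 1s. Each pair of columns can share at most one row with both entries 1 (else a 2×2 all-ones block appears), so Σ_i C(r_i, 2) ≤ C(187, 2) = 17391. By convexity Σ_i C(r_i, 2) ≥ 192·C(z/192, 2) = z(z − 192)/(2·192), giving z² − 192z − 192·187·186 ≤ 0 and hence z ≤ (1/2)[192 + √(36864 + 4·6678144)] = (1/2)[192 + √26749440] ≈ (1/2)(192 + 5171.9861) = 2681.993.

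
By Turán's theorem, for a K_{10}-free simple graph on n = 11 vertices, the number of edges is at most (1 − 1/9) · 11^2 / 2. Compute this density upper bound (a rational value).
Turán density bound = (8/9) · 11^2/2 = 484/9 ≈ 53.7778

Turán's theorem: ex(n, K_{r+1}) is achieved by the complete r-partite Turán graph T(n, r) with parts as balanced as possible, and is at most (1 − 1/r) · n^2/2. For r = 9, n = 11: the density bound is (8/9) · 121/2 = 484/9 ≈ 53.7778. The integer-valued extremum is e(T(11, 9)) = 53, which is strictly less than the density bound 484/9 since 9 ∤ 11 (the parts of T(11, 9) cannot all be equal).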